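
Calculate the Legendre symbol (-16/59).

-1

First reduce: -16 ≡ 43 (mod 59).
Reciprocity: 43 ≡ 3 and 59 ≡ 3 (mod 4), so (43/59) = −(59/43).
Reduce top mod 43: now compute (16/43).
Pull out 2^4: since 43 ≡ 3 (mod 8), (2/43) = -1, so (2/43)^4 = +1.
Reached (1/43) = 1. Collecting the sign flips along the way, the symbol is -1.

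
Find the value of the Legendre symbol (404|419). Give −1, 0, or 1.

Pull out 2^2: since 419 ≡ 3 (mod 8), (2/419) = -1, so (2/419)^2 = +1.
Reciprocity: 101 ≡ 1 and 419 ≡ 3 (mod 4), so (101/419) = +(419/101).
Reduce top mod 101: now compute (15/101).
Reciprocity: 15 ≡ 3 and 101 ≡ 1 (mod 4), so (15/101) = +(101/15).
Reduce top mod 15: now compute (11/15).
Reciprocity: 11 ≡ 3 and 15 ≡ 3 (mod 4), so (11/15) = −(15/11).
Reduce top mod 11: now compute (4/11).
Pull out 2^2: since 11 ≡ 3 (mod 8), (2/11) = -1, so (2/11)^2 = +1.
Reached (1/11) = 1. Collecting the sign flips along the way, the symbol is -1.

-1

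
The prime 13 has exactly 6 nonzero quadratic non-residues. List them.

2, 5, 6, 7, 8, 11

Square k = 1,…,6 (k and 13−k give the same square):
1²=1, 2²=4, 3²=9, 4²≡3, 5²≡12, 6²≡10 (mod 13).
The residues are {1, 3, 4, 9, 10, 12}; the non-residues are the remaining 6 nonzero classes.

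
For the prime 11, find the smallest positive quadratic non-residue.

(2/11) = −1, so 2 is the smallest positive non-residue mod 11.

2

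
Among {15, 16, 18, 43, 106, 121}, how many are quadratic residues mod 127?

4

(15/127) = +1 → QR.
(16/127) = +1 → QR.
(18/127) = +1 → QR.
(43/127) = -1 → non-residue.
(106/127) = -1 → non-residue.
(121/127) = +1 → QR.
Total quadratic residues among the 6: 4.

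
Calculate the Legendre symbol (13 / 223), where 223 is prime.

-1

Euler's criterion: (13/223) ≡ 13^111 (mod 223).
13^2 ≡ 169 (mod 223)
13^4 ≡ 17 (mod 223)
13^8 ≡ 66 (mod 223)
13^16 ≡ 119 (mod 223)
13^32 ≡ 112 (mod 223)
13^64 ≡ 56 (mod 223)
13^111 = 13^(64+32+8+4+2+1) ≡ 222 (mod 223).
Result is 222 ≡ −1, so (13/223) = −1.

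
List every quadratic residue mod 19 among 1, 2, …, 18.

1, 4, 5, 6, 7, 9, 11, 16, 17

Square k = 1,…,9 (k and 19−k give the same square):
1²=1, 2²=4, 3²=9, 4²=16, 5²≡6, 6²≡17, 7²≡11, 8²≡7, 9²≡5 (mod 19).
So the quadratic residues mod 19 are {1, 4, 5, 6, 7, 9, 11, 16, 17}.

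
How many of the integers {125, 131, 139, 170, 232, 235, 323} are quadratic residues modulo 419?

(125/419) = +1 → QR.
(131/419) = +1 → QR.
(139/419) = +1 → QR.
(170/419) = +1 → QR.
(232/419) = -1 → non-residue.
(235/419) = +1 → QR.
(323/419) = +1 → QR.
Total quadratic residues among the 7: 6.

6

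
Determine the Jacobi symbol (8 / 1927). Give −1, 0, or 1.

Pull out 2^3: since 1927 ≡ 7 (mod 8), (2/1927) = +1, so (2/1927)^3 = +1.
Reached (1/1927) = 1. Collecting the sign flips along the way, the symbol is +1.

1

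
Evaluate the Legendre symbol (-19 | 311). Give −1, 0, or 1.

1

First reduce: -19 ≡ 292 (mod 311).
Pull out 2^2: since 311 ≡ 7 (mod 8), (2/311) = +1, so (2/311)^2 = +1.
Reciprocity: 73 ≡ 1 and 311 ≡ 3 (mod 4), so (73/311) = +(311/73).
Reduce top mod 73: now compute (19/73).
Reciprocity: 19 ≡ 3 and 73 ≡ 1 (mod 4), so (19/73) = +(73/19).
Reduce top mod 19: now compute (16/19).
Pull out 2^4: since 19 ≡ 3 (mod 8), (2/19) = -1, so (2/19)^4 = +1.
Reached (1/19) = 1. Collecting the sign flips along the way, the symbol is +1.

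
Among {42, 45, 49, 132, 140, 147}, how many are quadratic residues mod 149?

(42/149) = +1 → QR.
(45/149) = +1 → QR.
(49/149) = +1 → QR.
(132/149) = +1 → QR.
(140/149) = +1 → QR.
(147/149) = -1 → non-residue.
Total quadratic residues among the 6: 5.

5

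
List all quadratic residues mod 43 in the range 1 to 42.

1,4,6,9,10,11,13,14,15,16,17,21,23,24,25,31,35,36,38,40,41

Square k = 1,…,21 (k and 43−k give the same square):
1²=1, 2²=4, 3²=9, 4²=16, 5²=25, 6²=36, 7²≡6, 8²≡21, 9²≡38, 10²≡14, 11²≡35, 12²≡15, 13²≡40, 14²≡24, 15²≡10, 16²≡41, 17²≡31, 18²≡23, 19²≡17, 20²≡13, 21²≡11 (mod 43).
So the quadratic residues mod 43 are {1, 4, 6, 9, 10, 11, 13, 14, 15, 16, 17, 21, 23, 24, 25, 31, 35, 36, 38, 40, 41}.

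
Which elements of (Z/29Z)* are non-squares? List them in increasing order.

2, 3, 8, 10, 11, 12, 14, 15, 17, 18, 19, 21, 26, 27

Square k = 1,…,14 (k and 29−k give the same square):
1²=1, 2²=4, 3²=9, 4²=16, 5²=25, 6²≡7, 7²≡20, 8²≡6, 9²≡23, 10²≡13, 11²≡5, 12²≡28, 13²≡24, 14²≡22 (mod 29).
The residues are {1, 4, 5, 6, 7, 9, 13, 16, 20, 22, 23, 24, 25, 28}; the non-residues are the remaining 14 nonzero classes.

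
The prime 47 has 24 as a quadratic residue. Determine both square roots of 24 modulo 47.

Since 47 ≡ 3 (mod 4), a square root of 24 is 24^((47+1)/4) = 24^12 mod 47.
Repeated squaring: 24^2≡12, 24^4≡3, 24^8≡9 (mod 47).
24^12 = 24^(8+4) ≡ 27 (mod 47).
Check: 27² = 729 ≡ 24 (mod 47). The two roots are 20 and 27.

20, 27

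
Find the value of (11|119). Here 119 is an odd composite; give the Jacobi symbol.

Reciprocity: 11 ≡ 3 and 119 ≡ 3 (mod 4), so (11/119) = −(119/11).
Reduce top mod 11: now compute (9/11).
Reciprocity: 9 ≡ 1 and 11 ≡ 3 (mod 4), so (9/11) = +(11/9).
Reduce top mod 9: now compute (2/9).
Pull out 2: since 9 ≡ 1 (mod 8), (2/9) = +1.
Reached (1/9) = 1. Collecting the sign flips along the way, the symbol is -1.

-1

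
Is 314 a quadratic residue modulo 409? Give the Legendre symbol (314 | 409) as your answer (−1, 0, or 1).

Pull out 2: since 409 ≡ 1 (mod 8), (2/409) = +1.
Reciprocity: 157 ≡ 1 and 409 ≡ 1 (mod 4), so (157/409) = +(409/157).
Reduce top mod 157: now compute (95/157).
Reciprocity: 95 ≡ 3 and 157 ≡ 1 (mod 4), so (95/157) = +(157/95).
Reduce top mod 95: now compute (62/95).
Pull out 2: since 95 ≡ 7 (mod 8), (2/95) = +1.
Reciprocity: 31 ≡ 3 and 95 ≡ 3 (mod 4), so (31/95) = −(95/31).
Reduce top mod 31: now compute (2/31).
Pull out 2: since 31 ≡ 7 (mod 8), (2/31) = +1.
Reached (1/31) = 1. Collecting the sign flips along the way, the symbol is -1.

-1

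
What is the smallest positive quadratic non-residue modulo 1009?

(2/1009) = +1, so 2 is a residue.
(3/1009) = +1, so 3 is a residue.
(4/1009) = +1, so 4 is a residue.
(5/1009) = +1, so 5 is a residue.
(6/1009) = +1, so 6 is a residue.
(7/1009) = +1, so 7 is a residue.
(8/1009) = +1, so 8 is a residue.
(9/1009) = +1, so 9 is a residue.
(10/1009) = +1, so 10 is a residue.
(11/1009) = −1, so 11 is the smallest positive non-residue mod 1009.

11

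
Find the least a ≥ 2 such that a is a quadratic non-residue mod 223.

(2/223) = +1, so 2 is a residue.
(3/223) = −1, so 3 is the smallest positive non-residue mod 223.

3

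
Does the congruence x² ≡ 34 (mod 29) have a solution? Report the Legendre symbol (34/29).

Euler's criterion: (34/29) ≡ 5^14 (mod 29).
5^2 ≡ 25 (mod 29)
5^4 ≡ 16 (mod 29)
5^8 ≡ 24 (mod 29)
5^14 = 5^(8+4+2) ≡ 1 (mod 29).
Result is 1, so (34/29) = 1.

1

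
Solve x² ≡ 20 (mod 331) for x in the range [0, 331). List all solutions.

135, 196

Since 331 ≡ 3 (mod 4), a square root of 20 is 20^((331+1)/4) = 20^83 mod 331.
Repeated squaring: 20^2≡69, 20^4≡127, 20^8≡241, 20^16≡156, 20^32≡173, 20^64≡139 (mod 331).
20^83 = 20^(64+16+2+1) ≡ 196 (mod 331).
Check: 196² = 38416 ≡ 20 (mod 331). The two roots are 135 and 196.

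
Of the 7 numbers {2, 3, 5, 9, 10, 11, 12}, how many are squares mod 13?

(2/13) = -1 → non-residue.
(3/13) = +1 → QR.
(5/13) = -1 → non-residue.
(9/13) = +1 → QR.
(10/13) = +1 → QR.
(11/13) = -1 → non-residue.
(12/13) = +1 → QR.
Total quadratic residues among the 7: 4.

4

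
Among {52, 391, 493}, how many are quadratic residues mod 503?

(52/503) = +1 → QR.
(391/503) = -1 → non-residue.
(493/503) = +1 → QR.
Total quadratic residues among the 3: 2.

2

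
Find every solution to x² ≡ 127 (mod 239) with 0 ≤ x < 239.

Since 239 ≡ 3 (mod 4), a square root of 127 is 127^((239+1)/4) = 127^60 mod 239.
Repeated squaring: 127^2≡116, 127^4≡72, 127^8≡165, 127^16≡218, 127^32≡202 (mod 239).
127^60 = 127^(32+16+8+4) ≡ 102 (mod 239).
Check: 102² = 10404 ≡ 127 (mod 239). The two roots are 102 and 137.

102, 137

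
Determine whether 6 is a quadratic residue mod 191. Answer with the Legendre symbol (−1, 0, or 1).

Pull out 2: since 191 ≡ 7 (mod 8), (2/191) = +1.
Reciprocity: 3 ≡ 3 and 191 ≡ 3 (mod 4), so (3/191) = −(191/3).
Reduce top mod 3: now compute (2/3).
Pull out 2: since 3 ≡ 3 (mod 8), (2/3) = -1.
Reached (1/3) = 1. Collecting the sign flips along the way, the symbol is +1.

1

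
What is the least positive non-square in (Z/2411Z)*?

(2/2411) = −1, so 2 is the smallest positive non-residue mod 2411.

2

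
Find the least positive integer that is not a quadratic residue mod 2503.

(2/2503) = +1, so 2 is a residue.
(3/2503) = −1, so 3 is the smallest positive non-residue mod 2503.

3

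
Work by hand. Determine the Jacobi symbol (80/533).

Pull out 2^4: since 533 ≡ 5 (mod 8), (2/533) = -1, so (2/533)^4 = +1.
Reciprocity: 5 ≡ 1 and 533 ≡ 1 (mod 4), so (5/533) = +(533/5).
Reduce top mod 5: now compute (3/5).
Reciprocity: 3 ≡ 3 and 5 ≡ 1 (mod 4), so (3/5) = +(5/3).
Reduce top mod 3: now compute (2/3).
Pull out 2: since 3 ≡ 3 (mod 8), (2/3) = -1.
Reached (1/3) = 1. Collecting the sign flips along the way, the symbol is -1.

-1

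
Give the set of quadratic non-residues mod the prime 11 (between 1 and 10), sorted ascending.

Square k = 1,…,5 (k and 11−k give the same square):
1²=1, 2²=4, 3²=9, 4²≡5, 5²≡3 (mod 11).
The residues are {1, 3, 4, 5, 9}; the non-residues are the remaining 5 nonzero classes.

2,6,7,8,10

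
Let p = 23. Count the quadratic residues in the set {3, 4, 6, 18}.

(3/23) = +1 → QR.
(4/23) = +1 → QR.
(6/23) = +1 → QR.
(18/23) = +1 → QR.
Total quadratic residues among the 4: 4.

4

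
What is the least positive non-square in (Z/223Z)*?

3

(2/223) = +1, so 2 is a residue.
(3/223) = −1, so 3 is the smallest positive non-residue mod 223.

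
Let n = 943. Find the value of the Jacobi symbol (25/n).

Reciprocity: 25 ≡ 1 and 943 ≡ 3 (mod 4), so (25/943) = +(943/25).
Reduce top mod 25: now compute (18/25).
Pull out 2: since 25 ≡ 1 (mod 8), (2/25) = +1.
Reciprocity: 9 ≡ 1 and 25 ≡ 1 (mod 4), so (9/25) = +(25/9).
Reduce top mod 9: now compute (7/9).
Reciprocity: 7 ≡ 3 and 9 ≡ 1 (mod 4), so (7/9) = +(9/7).
Reduce top mod 7: now compute (2/7).
Pull out 2: since 7 ≡ 7 (mod 8), (2/7) = +1.
Reached (1/7) = 1. Collecting the sign flips along the way, the symbol is +1.

1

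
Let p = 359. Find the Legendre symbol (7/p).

-1

Euler's criterion: (7/359) ≡ 7^179 (mod 359).
7^2 ≡ 49 (mod 359)
7^4 ≡ 247 (mod 359)
7^8 ≡ 338 (mod 359)
7^16 ≡ 82 (mod 359)
7^32 ≡ 262 (mod 359)
7^64 ≡ 75 (mod 359)
7^128 ≡ 240 (mod 359)
7^179 = 7^(128+32+16+2+1) ≡ 358 (mod 359).
Result is 358 ≡ −1, so (7/359) = −1.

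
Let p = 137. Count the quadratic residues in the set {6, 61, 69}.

(6/137) = -1 → non-residue.
(61/137) = +1 → QR.
(69/137) = +1 → QR.
Total quadratic residues among the 3: 2.

2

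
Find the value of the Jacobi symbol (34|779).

1

Pull out 2: since 779 ≡ 3 (mod 8), (2/779) = -1.
Reciprocity: 17 ≡ 1 and 779 ≡ 3 (mod 4), so (17/779) = +(779/17).
Reduce top mod 17: now compute (14/17).
Pull out 2: since 17 ≡ 1 (mod 8), (2/17) = +1.
Reciprocity: 7 ≡ 3 and 17 ≡ 1 (mod 4), so (7/17) = +(17/7).
Reduce top mod 7: now compute (3/7).
Reciprocity: 3 ≡ 3 and 7 ≡ 3 (mod 4), so (3/7) = −(7/3).
Reduce top mod 3: now compute (1/3).
Reached (1/3) = 1. Collecting the sign flips along the way, the symbol is +1.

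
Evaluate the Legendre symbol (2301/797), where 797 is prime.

Euler's criterion: (2301/797) ≡ 707^398 (mod 797).
707^2 ≡ 130 (mod 797)
707^4 ≡ 163 (mod 797)
707^8 ≡ 268 (mod 797)
707^16 ≡ 94 (mod 797)
707^32 ≡ 69 (mod 797)
707^64 ≡ 776 (mod 797)
707^128 ≡ 441 (mod 797)
707^256 ≡ 13 (mod 797)
707^398 = 707^(256+128+8+4+2) ≡ 1 (mod 797).
Result is 1, so (2301/797) = 1.

1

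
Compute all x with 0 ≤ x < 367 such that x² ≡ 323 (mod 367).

Since 367 ≡ 3 (mod 4), a square root of 323 is 323^((367+1)/4) = 323^92 mod 367.
Repeated squaring: 323^2≡101, 323^4≡292, 323^8≡120, 323^16≡87, 323^32≡229, 323^64≡327 (mod 367).
323^92 = 323^(64+16+8+4) ≡ 220 (mod 367).
Check: 220² = 48400 ≡ 323 (mod 367). The two roots are 147 and 220.

147, 220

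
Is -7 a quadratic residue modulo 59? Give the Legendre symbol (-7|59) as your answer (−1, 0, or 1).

-1

First reduce: -7 ≡ 52 (mod 59).
Pull out 2^2: since 59 ≡ 3 (mod 8), (2/59) = -1, so (2/59)^2 = +1.
Reciprocity: 13 ≡ 1 and 59 ≡ 3 (mod 4), so (13/59) = +(59/13).
Reduce top mod 13: now compute (7/13).
Reciprocity: 7 ≡ 3 and 13 ≡ 1 (mod 4), so (7/13) = +(13/7).
Reduce top mod 7: now compute (6/7).
Pull out 2: since 7 ≡ 7 (mod 8), (2/7) = +1.
Reciprocity: 3 ≡ 3 and 7 ≡ 3 (mod 4), so (3/7) = −(7/3).
Reduce top mod 3: now compute (1/3).
Reached (1/3) = 1. Collecting the sign flips along the way, the symbol is -1.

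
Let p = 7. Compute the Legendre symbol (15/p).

1

First reduce: 15 ≡ 1 (mod 7).
Reached (1/7) = 1. Collecting the sign flips along the way, the symbol is +1.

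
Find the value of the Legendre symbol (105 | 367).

1

Reciprocity: 105 ≡ 1 and 367 ≡ 3 (mod 4), so (105/367) = +(367/105).
Reduce top mod 105: now compute (52/105).
Pull out 2^2: since 105 ≡ 1 (mod 8), (2/105) = +1, so (2/105)^2 = +1.
Reciprocity: 13 ≡ 1 and 105 ≡ 1 (mod 4), so (13/105) = +(105/13).
Reduce top mod 13: now compute (1/13).
Reached (1/13) = 1. Collecting the sign flips along the way, the symbol is +1.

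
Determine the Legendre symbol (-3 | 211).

1

Euler's criterion: (-3/211) ≡ 208^105 (mod 211).
208^2 ≡ 9 (mod 211)
208^4 ≡ 81 (mod 211)
208^8 ≡ 20 (mod 211)
208^16 ≡ 189 (mod 211)
208^32 ≡ 62 (mod 211)
208^64 ≡ 46 (mod 211)
208^105 = 208^(64+32+8+1) ≡ 1 (mod 211).
Result is 1, so (-3/211) = 1.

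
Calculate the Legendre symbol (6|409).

1

Euler's criterion: (6/409) ≡ 6^204 (mod 409).
6^2 ≡ 36 (mod 409)
6^4 ≡ 69 (mod 409)
6^8 ≡ 262 (mod 409)
6^16 ≡ 341 (mod 409)
6^32 ≡ 125 (mod 409)
6^64 ≡ 83 (mod 409)
6^128 ≡ 345 (mod 409)
6^204 = 6^(128+64+8+4) ≡ 1 (mod 409).
Result is 1, so (6/409) = 1.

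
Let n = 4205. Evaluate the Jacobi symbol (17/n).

Reciprocity: 17 ≡ 1 and 4205 ≡ 1 (mod 4), so (17/4205) = +(4205/17).
Reduce top mod 17: now compute (6/17).
Pull out 2: since 17 ≡ 1 (mod 8), (2/17) = +1.
Reciprocity: 3 ≡ 3 and 17 ≡ 1 (mod 4), so (3/17) = +(17/3).
Reduce top mod 3: now compute (2/3).
Pull out 2: since 3 ≡ 3 (mod 8), (2/3) = -1.
Reached (1/3) = 1. Collecting the sign flips along the way, the symbol is -1.

-1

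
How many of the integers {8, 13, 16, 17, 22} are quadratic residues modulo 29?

(8/29) = -1 → non-residue.
(13/29) = +1 → QR.
(16/29) = +1 → QR.
(17/29) = -1 → non-residue.
(22/29) = +1 → QR.
Total quadratic residues among the 5: 3.

3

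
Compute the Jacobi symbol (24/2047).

-1

Pull out 2^3: since 2047 ≡ 7 (mod 8), (2/2047) = +1, so (2/2047)^3 = +1.
Reciprocity: 3 ≡ 3 and 2047 ≡ 3 (mod 4), so (3/2047) = −(2047/3).
Reduce top mod 3: now compute (1/3).
Reached (1/3) = 1. Collecting the sign flips along the way, the symbol is -1.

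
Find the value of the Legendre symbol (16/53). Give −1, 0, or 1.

1

Euler's criterion: (16/53) ≡ 16^26 (mod 53).
16^2 ≡ 44 (mod 53)
16^4 ≡ 28 (mod 53)
16^8 ≡ 42 (mod 53)
16^16 ≡ 15 (mod 53)
16^26 = 16^(16+8+2) ≡ 1 (mod 53).
Result is 1, so (16/53) = 1.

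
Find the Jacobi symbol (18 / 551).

1

Pull out 2: since 551 ≡ 7 (mod 8), (2/551) = +1.
Reciprocity: 9 ≡ 1 and 551 ≡ 3 (mod 4), so (9/551) = +(551/9).
Reduce top mod 9: now compute (2/9).
Pull out 2: since 9 ≡ 1 (mod 8), (2/9) = +1.
Reached (1/9) = 1. Collecting the sign flips along the way, the symbol is +1.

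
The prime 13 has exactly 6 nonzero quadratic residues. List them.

Square k = 1,…,6 (k and 13−k give the same square):
1²=1, 2²=4, 3²=9, 4²≡3, 5²≡12, 6²≡10 (mod 13).
So the quadratic residues mod 13 are {1, 3, 4, 9, 10, 12}.

1,3,4,9,10,12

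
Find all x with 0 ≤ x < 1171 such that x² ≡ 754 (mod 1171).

Since 1171 ≡ 3 (mod 4), a square root of 754 is 754^((1171+1)/4) = 754^293 mod 1171.
Repeated squaring: 754^2≡581, 754^4≡313, 754^8≡776, 754^16≡282, 754^32≡1067, 754^64≡277, 754^128≡614, 754^256≡1105 (mod 1171).
754^293 = 754^(256+32+4+1) ≡ 826 (mod 1171).
Check: 826² = 682276 ≡ 754 (mod 1171). The two roots are 345 and 826.

345, 826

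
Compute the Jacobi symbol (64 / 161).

Pull out 2^6: since 161 ≡ 1 (mod 8), (2/161) = +1, so (2/161)^6 = +1.
Reached (1/161) = 1. Collecting the sign flips along the way, the symbol is +1.

1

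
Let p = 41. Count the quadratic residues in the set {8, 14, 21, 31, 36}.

4

(8/41) = +1 → QR.
(14/41) = -1 → non-residue.
(21/41) = +1 → QR.
(31/41) = +1 → QR.
(36/41) = +1 → QR.
Total quadratic residues among the 5: 4.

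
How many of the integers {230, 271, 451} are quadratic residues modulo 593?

1

(230/593) = -1 → non-residue.
(271/593) = -1 → non-residue.
(451/593) = +1 → QR.
Total quadratic residues among the 3: 1.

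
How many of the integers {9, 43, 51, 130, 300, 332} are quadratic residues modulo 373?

(9/373) = +1 → QR.
(43/373) = -1 → non-residue.
(51/373) = +1 → QR.
(130/373) = +1 → QR.
(300/373) = +1 → QR.
(332/373) = +1 → QR.
Total quadratic residues among the 6: 5.

5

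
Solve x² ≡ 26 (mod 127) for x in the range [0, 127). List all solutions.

Since 127 ≡ 3 (mod 4), a square root of 26 is 26^((127+1)/4) = 26^32 mod 127.
Repeated squaring: 26^2≡41, 26^4≡30, 26^8≡11, 26^16≡121, 26^32≡36 (mod 127).
26^32 = 26^(32) ≡ 36 (mod 127).
Check: 36² = 1296 ≡ 26 (mod 127). The two roots are 36 and 91.

36, 91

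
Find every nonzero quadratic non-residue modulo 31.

3,6,11,12,13,15,17,21,22,23,24,26,27,29,30

Square k = 1,…,15 (k and 31−k give the same square):
1²=1, 2²=4, 3²=9, 4²=16, 5²=25, 6²≡5, 7²≡18, 8²≡2, 9²≡19, 10²≡7, 11²≡28, 12²≡20, 13²≡14, 14²≡10, 15²≡8 (mod 31).
The residues are {1, 2, 4, 5, 7, 8, 9, 10, 14, 16, 18, 19, 20, 25, 28}; the non-residues are the remaining 15 nonzero classes.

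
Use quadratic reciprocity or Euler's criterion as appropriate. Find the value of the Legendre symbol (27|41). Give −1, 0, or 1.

Euler's criterion: (27/41) ≡ 27^20 (mod 41).
27^2 ≡ 32 (mod 41)
27^4 ≡ 40 (mod 41)
27^8 ≡ 1 (mod 41)
27^16 ≡ 1 (mod 41)
27^20 = 27^(16+4) ≡ 40 (mod 41).
Result is 40 ≡ −1, so (27/41) = −1.

-1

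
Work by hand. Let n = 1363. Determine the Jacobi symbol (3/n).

Reciprocity: 3 ≡ 3 and 1363 ≡ 3 (mod 4), so (3/1363) = −(1363/3).
Reduce top mod 3: now compute (1/3).
Reached (1/3) = 1. Collecting the sign flips along the way, the symbol is -1.

-1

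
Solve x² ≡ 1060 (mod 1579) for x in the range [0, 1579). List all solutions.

716, 863

Since 1579 ≡ 3 (mod 4), a square root of 1060 is 1060^((1579+1)/4) = 1060^395 mod 1579.
Repeated squaring: 1060^2≡931, 1060^4≡1469, 1060^8≡1047, 1060^16≡383, 1060^32≡1421, 1060^64≡1279, 1060^128≡1576, 1060^256≡9 (mod 1579).
1060^395 = 1060^(256+128+8+2+1) ≡ 863 (mod 1579).
Check: 863² = 744769 ≡ 1060 (mod 1579). The two roots are 716 and 863.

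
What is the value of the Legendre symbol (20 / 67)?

-1

Euler's criterion: (20/67) ≡ 20^33 (mod 67).
20^2 ≡ 65 (mod 67)
20^4 ≡ 4 (mod 67)
20^8 ≡ 16 (mod 67)
20^16 ≡ 55 (mod 67)
20^32 ≡ 10 (mod 67)
20^33 = 20^(32+1) ≡ 66 (mod 67).
Result is 66 ≡ −1, so (20/67) = −1.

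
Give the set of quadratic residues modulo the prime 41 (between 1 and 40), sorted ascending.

Square k = 1,…,20 (k and 41−k give the same square):
1²=1, 2²=4, 3²=9, 4²=16, 5²=25, 6²=36, 7²≡8, 8²≡23, 9²≡40, 10²≡18, 11²≡39, 12²≡21, 13²≡5, 14²≡32, 15²≡20, 16²≡10, 17²≡2, 18²≡37, 19²≡33, 20²≡31 (mod 41).
So the quadratic residues mod 41 are {1, 2, 4, 5, 8, 9, 10, 16, 18, 20, 21, 23, 25, 31, 32, 33, 36, 37, 39, 40}.

1,2,4,5,8,9,10,16,18,20,21,23,25,31,32,33,36,37,39,40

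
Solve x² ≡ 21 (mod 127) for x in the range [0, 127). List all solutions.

Since 127 ≡ 3 (mod 4), a square root of 21 is 21^((127+1)/4) = 21^32 mod 127.
Repeated squaring: 21^2≡60, 21^4≡44, 21^8≡31, 21^16≡72, 21^32≡104 (mod 127).
21^32 = 21^(32) ≡ 104 (mod 127).
Check: 104² = 10816 ≡ 21 (mod 127). The two roots are 23 and 104.

23, 104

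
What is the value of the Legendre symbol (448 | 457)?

1

Euler's criterion: (448/457) ≡ 448^228 (mod 457).
448^2 ≡ 81 (mod 457)
448^4 ≡ 163 (mod 457)
448^8 ≡ 63 (mod 457)
448^16 ≡ 313 (mod 457)
448^32 ≡ 171 (mod 457)
448^64 ≡ 450 (mod 457)
448^128 ≡ 49 (mod 457)
448^228 = 448^(128+64+32+4) ≡ 1 (mod 457).
Result is 1, so (448/457) = 1.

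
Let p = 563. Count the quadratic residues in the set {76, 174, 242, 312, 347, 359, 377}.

3

(76/563) = +1 → QR.
(174/563) = +1 → QR.
(242/563) = -1 → non-residue.
(312/563) = -1 → non-residue.
(347/563) = +1 → QR.
(359/563) = -1 → non-residue.
(377/563) = -1 → non-residue.
Total quadratic residues among the 7: 3.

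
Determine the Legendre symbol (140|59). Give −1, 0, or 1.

First reduce: 140 ≡ 22 (mod 59).
Pull out 2: since 59 ≡ 3 (mod 8), (2/59) = -1.
Reciprocity: 11 ≡ 3 and 59 ≡ 3 (mod 4), so (11/59) = −(59/11).
Reduce top mod 11: now compute (4/11).
Pull out 2^2: since 11 ≡ 3 (mod 8), (2/11) = -1, so (2/11)^2 = +1.
Reached (1/11) = 1. Collecting the sign flips along the way, the symbol is +1.

1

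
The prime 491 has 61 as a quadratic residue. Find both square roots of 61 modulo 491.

45, 446

Since 491 ≡ 3 (mod 4), a square root of 61 is 61^((491+1)/4) = 61^123 mod 491.
Repeated squaring: 61^2≡284, 61^4≡132, 61^8≡239, 61^16≡165, 61^32≡220, 61^64≡282 (mod 491).
61^123 = 61^(64+32+16+8+2+1) ≡ 45 (mod 491).
Check: 45² = 2025 ≡ 61 (mod 491). The two roots are 45 and 446.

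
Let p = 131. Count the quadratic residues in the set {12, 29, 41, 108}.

(12/131) = +1 → QR.
(29/131) = -1 → non-residue.
(41/131) = +1 → QR.
(108/131) = +1 → QR.
Total quadratic residues among the 4: 3.

3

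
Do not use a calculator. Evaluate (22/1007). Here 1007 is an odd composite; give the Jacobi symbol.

Pull out 2: since 1007 ≡ 7 (mod 8), (2/1007) = +1.
Reciprocity: 11 ≡ 3 and 1007 ≡ 3 (mod 4), so (11/1007) = −(1007/11).
Reduce top mod 11: now compute (6/11).
Pull out 2: since 11 ≡ 3 (mod 8), (2/11) = -1.
Reciprocity: 3 ≡ 3 and 11 ≡ 3 (mod 4), so (3/11) = −(11/3).
Reduce top mod 3: now compute (2/3).
Pull out 2: since 3 ≡ 3 (mod 8), (2/3) = -1.
Reached (1/3) = 1. Collecting the sign flips along the way, the symbol is +1.

1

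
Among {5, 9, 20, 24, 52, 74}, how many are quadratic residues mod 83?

1

(5/83) = -1 → non-residue.
(9/83) = +1 → QR.
(20/83) = -1 → non-residue.
(24/83) = -1 → non-residue.
(52/83) = -1 → non-residue.
(74/83) = -1 → non-residue.
Total quadratic residues among the 6: 1.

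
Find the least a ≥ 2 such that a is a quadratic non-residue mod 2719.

3

(2/2719) = +1, so 2 is a residue.
(3/2719) = −1, so 3 is the smallest positive non-residue mod 2719.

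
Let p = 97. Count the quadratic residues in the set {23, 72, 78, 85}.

2

(23/97) = -1 → non-residue.
(72/97) = +1 → QR.
(78/97) = -1 → non-residue.
(85/97) = +1 → QR.
Total quadratic residues among the 4: 2.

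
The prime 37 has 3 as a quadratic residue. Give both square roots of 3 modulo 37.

37 ≡ 1 (mod 4), so we find a root by search.
Trying successive values, 15² = 225 ≡ 3 (mod 37). The other root is 37 − 15 = 22.

15, 22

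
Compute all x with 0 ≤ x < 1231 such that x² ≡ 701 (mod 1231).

Since 1231 ≡ 3 (mod 4), a square root of 701 is 701^((1231+1)/4) = 701^308 mod 1231.
Repeated squaring: 701^2≡232, 701^4≡891, 701^8≡1117, 701^16≡686, 701^32≡354, 701^64≡985, 701^128≡197, 701^256≡648 (mod 1231).
701^308 = 701^(256+32+16+4) ≡ 1156 (mod 1231).
Check: 1156² = 1336336 ≡ 701 (mod 1231). The two roots are 75 and 1156.

75, 1156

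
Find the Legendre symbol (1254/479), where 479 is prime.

Euler's criterion: (1254/479) ≡ 296^239 (mod 479).
296^2 ≡ 438 (mod 479)
296^4 ≡ 244 (mod 479)
296^8 ≡ 140 (mod 479)
296^16 ≡ 440 (mod 479)
296^32 ≡ 84 (mod 479)
296^64 ≡ 350 (mod 479)
296^128 ≡ 355 (mod 479)
296^239 = 296^(128+64+32+8+4+2+1) ≡ 478 (mod 479).
Result is 478 ≡ −1, so (1254/479) = −1.

-1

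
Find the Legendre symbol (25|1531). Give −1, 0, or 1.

1

Reciprocity: 25 ≡ 1 and 1531 ≡ 3 (mod 4), so (25/1531) = +(1531/25).
Reduce top mod 25: now compute (6/25).
Pull out 2: since 25 ≡ 1 (mod 8), (2/25) = +1.
Reciprocity: 3 ≡ 3 and 25 ≡ 1 (mod 4), so (3/25) = +(25/3).
Reduce top mod 3: now compute (1/3).
Reached (1/3) = 1. Collecting the sign flips along the way, the symbol is +1.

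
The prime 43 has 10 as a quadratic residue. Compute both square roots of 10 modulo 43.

Since 43 ≡ 3 (mod 4), a square root of 10 is 10^((43+1)/4) = 10^11 mod 43.
Repeated squaring: 10^2≡14, 10^4≡24, 10^8≡17 (mod 43).
10^11 = 10^(8+2+1) ≡ 15 (mod 43).
Check: 15² = 225 ≡ 10 (mod 43). The two roots are 15 and 28.

15, 28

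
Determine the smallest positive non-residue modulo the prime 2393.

3

(2/2393) = +1, so 2 is a residue.
(3/2393) = −1, so 3 is the smallest positive non-residue mod 2393.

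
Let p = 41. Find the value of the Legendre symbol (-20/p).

Euler's criterion: (-20/41) ≡ 21^20 (mod 41).
21^2 ≡ 31 (mod 41)
21^4 ≡ 18 (mod 41)
21^8 ≡ 37 (mod 41)
21^16 ≡ 16 (mod 41)
21^20 = 21^(16+4) ≡ 1 (mod 41).
Result is 1, so (-20/41) = 1.

1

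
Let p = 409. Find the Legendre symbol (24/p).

1

Pull out 2^3: since 409 ≡ 1 (mod 8), (2/409) = +1, so (2/409)^3 = +1.
Reciprocity: 3 ≡ 3 and 409 ≡ 1 (mod 4), so (3/409) = +(409/3).
Reduce top mod 3: now compute (1/3).
Reached (1/3) = 1. Collecting the sign flips along the way, the symbol is +1.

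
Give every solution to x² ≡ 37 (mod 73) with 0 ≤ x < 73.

73 ≡ 1 (mod 4), so we find a root by search.
Trying successive values, 16² = 256 ≡ 37 (mod 73). The other root is 73 − 16 = 57.

16, 57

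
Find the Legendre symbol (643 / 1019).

-1

Reciprocity: 643 ≡ 3 and 1019 ≡ 3 (mod 4), so (643/1019) = −(1019/643).
Reduce top mod 643: now compute (376/643).
Pull out 2^3: since 643 ≡ 3 (mod 8), (2/643) = -1, so (2/643)^3 = -1.
Reciprocity: 47 ≡ 3 and 643 ≡ 3 (mod 4), so (47/643) = −(643/47).
Reduce top mod 47: now compute (32/47).
Pull out 2^5: since 47 ≡ 7 (mod 8), (2/47) = +1, so (2/47)^5 = +1.
Reached (1/47) = 1. Collecting the sign flips along the way, the symbol is -1.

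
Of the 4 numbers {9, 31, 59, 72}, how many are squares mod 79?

3

(9/79) = +1 → QR.
(31/79) = +1 → QR.
(59/79) = -1 → non-residue.
(72/79) = +1 → QR.
Total quadratic residues among the 4: 3.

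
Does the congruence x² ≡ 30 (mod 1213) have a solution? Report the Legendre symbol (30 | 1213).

1

Pull out 2: since 1213 ≡ 5 (mod 8), (2/1213) = -1.
Reciprocity: 15 ≡ 3 and 1213 ≡ 1 (mod 4), so (15/1213) = +(1213/15).
Reduce top mod 15: now compute (13/15).
Reciprocity: 13 ≡ 1 and 15 ≡ 3 (mod 4), so (13/15) = +(15/13).
Reduce top mod 13: now compute (2/13).
Pull out 2: since 13 ≡ 5 (mod 8), (2/13) = -1.
Reached (1/13) = 1. Collecting the sign flips along the way, the symbol is +1.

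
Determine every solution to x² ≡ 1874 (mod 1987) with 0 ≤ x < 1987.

Since 1987 ≡ 3 (mod 4), a square root of 1874 is 1874^((1987+1)/4) = 1874^497 mod 1987.
Repeated squaring: 1874^2≡847, 1874^4≡102, 1874^8≡469, 1874^16≡1391, 1874^32≡1530, 1874^64≡214, 1874^128≡95, 1874^256≡1077 (mod 1987).
1874^497 = 1874^(256+128+64+32+16+1) ≡ 806 (mod 1987).
Check: 806² = 649636 ≡ 1874 (mod 1987). The two roots are 806 and 1181.

806, 1181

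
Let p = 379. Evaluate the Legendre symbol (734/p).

-1

Euler's criterion: (734/379) ≡ 355^189 (mod 379).
355^2 ≡ 197 (mod 379)
355^4 ≡ 151 (mod 379)
355^8 ≡ 61 (mod 379)
355^16 ≡ 310 (mod 379)
355^32 ≡ 213 (mod 379)
355^64 ≡ 268 (mod 379)
355^128 ≡ 193 (mod 379)
355^189 = 355^(128+32+16+8+4+1) ≡ 378 (mod 379).
Result is 378 ≡ −1, so (734/379) = −1.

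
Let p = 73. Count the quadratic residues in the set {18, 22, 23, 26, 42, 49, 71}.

(18/73) = +1 → QR.
(22/73) = -1 → non-residue.
(23/73) = +1 → QR.
(26/73) = -1 → non-residue.
(42/73) = -1 → non-residue.
(49/73) = +1 → QR.
(71/73) = +1 → QR.
Total quadratic residues among the 7: 4.

4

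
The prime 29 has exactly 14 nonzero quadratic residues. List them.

1, 4, 5, 6, 7, 9, 13, 16, 20, 22, 23, 24, 25, 28

Square k = 1,…,14 (k and 29−k give the same square):
1²=1, 2²=4, 3²=9, 4²=16, 5²=25, 6²≡7, 7²≡20, 8²≡6, 9²≡23, 10²≡13, 11²≡5, 12²≡28, 13²≡24, 14²≡22 (mod 29).
So the quadratic residues mod 29 are {1, 4, 5, 6, 7, 9, 13, 16, 20, 22, 23, 24, 25, 28}.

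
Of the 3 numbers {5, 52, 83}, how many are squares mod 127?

(5/127) = -1 → non-residue.
(52/127) = +1 → QR.
(83/127) = -1 → non-residue.
Total quadratic residues among the 3: 1.

1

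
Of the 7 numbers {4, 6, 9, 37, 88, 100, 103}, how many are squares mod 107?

(4/107) = +1 → QR.
(6/107) = -1 → non-residue.
(9/107) = +1 → QR.
(37/107) = +1 → QR.
(88/107) = -1 → non-residue.
(100/107) = +1 → QR.
(103/107) = -1 → non-residue.
Total quadratic residues among the 7: 4.

4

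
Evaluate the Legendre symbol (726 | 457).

1

First reduce: 726 ≡ 269 (mod 457).
Reciprocity: 269 ≡ 1 and 457 ≡ 1 (mod 4), so (269/457) = +(457/269).
Reduce top mod 269: now compute (188/269).
Pull out 2^2: since 269 ≡ 5 (mod 8), (2/269) = -1, so (2/269)^2 = +1.
Reciprocity: 47 ≡ 3 and 269 ≡ 1 (mod 4), so (47/269) = +(269/47).
Reduce top mod 47: now compute (34/47).
Pull out 2: since 47 ≡ 7 (mod 8), (2/47) = +1.
Reciprocity: 17 ≡ 1 and 47 ≡ 3 (mod 4), so (17/47) = +(47/17).
Reduce top mod 17: now compute (13/17).
Reciprocity: 13 ≡ 1 and 17 ≡ 1 (mod 4), so (13/17) = +(17/13).
Reduce top mod 13: now compute (4/13).
Pull out 2^2: since 13 ≡ 5 (mod 8), (2/13) = -1, so (2/13)^2 = +1.
Reached (1/13) = 1. Collecting the sign flips along the way, the symbol is +1.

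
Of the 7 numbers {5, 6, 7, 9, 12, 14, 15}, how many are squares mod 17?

(5/17) = -1 → non-residue.
(6/17) = -1 → non-residue.
(7/17) = -1 → non-residue.
(9/17) = +1 → QR.
(12/17) = -1 → non-residue.
(14/17) = -1 → non-residue.
(15/17) = +1 → QR.
Total quadratic residues among the 7: 2.

2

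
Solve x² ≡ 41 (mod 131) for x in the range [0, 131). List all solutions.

Since 131 ≡ 3 (mod 4), a square root of 41 is 41^((131+1)/4) = 41^33 mod 131.
Repeated squaring: 41^2≡109, 41^4≡91, 41^8≡28, 41^16≡129, 41^32≡4 (mod 131).
41^33 = 41^(32+1) ≡ 33 (mod 131).
Check: 33² = 1089 ≡ 41 (mod 131). The two roots are 33 and 98.

33, 98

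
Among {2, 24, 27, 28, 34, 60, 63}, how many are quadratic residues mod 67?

(2/67) = -1 → non-residue.
(24/67) = +1 → QR.
(27/67) = -1 → non-residue.
(28/67) = -1 → non-residue.
(34/67) = -1 → non-residue.
(60/67) = +1 → QR.
(63/67) = -1 → non-residue.
Total quadratic residues among the 7: 2.

2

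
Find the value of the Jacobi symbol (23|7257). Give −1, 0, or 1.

Reciprocity: 23 ≡ 3 and 7257 ≡ 1 (mod 4), so (23/7257) = +(7257/23).
Reduce top mod 23: now compute (12/23).
Pull out 2^2: since 23 ≡ 7 (mod 8), (2/23) = +1, so (2/23)^2 = +1.
Reciprocity: 3 ≡ 3 and 23 ≡ 3 (mod 4), so (3/23) = −(23/3).
Reduce top mod 3: now compute (2/3).
Pull out 2: since 3 ≡ 3 (mod 8), (2/3) = -1.
Reached (1/3) = 1. Collecting the sign flips along the way, the symbol is +1.

1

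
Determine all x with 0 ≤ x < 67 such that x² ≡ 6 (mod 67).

Since 67 ≡ 3 (mod 4), a square root of 6 is 6^((67+1)/4) = 6^17 mod 67.
Repeated squaring: 6^2≡36, 6^4≡23, 6^8≡60, 6^16≡49 (mod 67).
6^17 = 6^(16+1) ≡ 26 (mod 67).
Check: 26² = 676 ≡ 6 (mod 67). The two roots are 26 and 41.

26, 41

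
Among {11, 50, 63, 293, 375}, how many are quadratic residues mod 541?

(11/541) = -1 → non-residue.
(50/541) = -1 → non-residue.
(63/541) = +1 → QR.
(293/541) = -1 → non-residue.
(375/541) = +1 → QR.
Total quadratic residues among the 5: 2.

2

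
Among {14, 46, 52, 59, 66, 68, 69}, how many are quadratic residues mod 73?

2

(14/73) = -1 → non-residue.
(46/73) = +1 → QR.
(52/73) = -1 → non-residue.
(59/73) = -1 → non-residue.
(66/73) = -1 → non-residue.
(68/73) = -1 → non-residue.
(69/73) = +1 → QR.
Total quadratic residues among the 7: 2.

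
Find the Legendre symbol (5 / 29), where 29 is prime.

Reciprocity: 5 ≡ 1 and 29 ≡ 1 (mod 4), so (5/29) = +(29/5).
Reduce top mod 5: now compute (4/5).
Pull out 2^2: since 5 ≡ 5 (mod 8), (2/5) = -1, so (2/5)^2 = +1.
Reached (1/5) = 1. Collecting the sign flips along the way, the symbol is +1.

1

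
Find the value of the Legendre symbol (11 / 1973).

Reciprocity: 11 ≡ 3 and 1973 ≡ 1 (mod 4), so (11/1973) = +(1973/11).
Reduce top mod 11: now compute (4/11).
Pull out 2^2: since 11 ≡ 3 (mod 8), (2/11) = -1, so (2/11)^2 = +1.
Reached (1/11) = 1. Collecting the sign flips along the way, the symbol is +1.

1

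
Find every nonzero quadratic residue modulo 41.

1, 2, 4, 5, 8, 9, 10, 16, 18, 20, 21, 23, 25, 31, 32, 33, 36, 37, 39, 40

Square k = 1,…,20 (k and 41−k give the same square):
1²=1, 2²=4, 3²=9, 4²=16, 5²=25, 6²=36, 7²≡8, 8²≡23, 9²≡40, 10²≡18, 11²≡39, 12²≡21, 13²≡5, 14²≡32, 15²≡20, 16²≡10, 17²≡2, 18²≡37, 19²≡33, 20²≡31 (mod 41).
So the quadratic residues mod 41 are {1, 2, 4, 5, 8, 9, 10, 16, 18, 20, 21, 23, 25, 31, 32, 33, 36, 37, 39, 40}.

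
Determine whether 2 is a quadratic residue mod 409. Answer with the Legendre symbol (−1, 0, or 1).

1

Pull out 2: since 409 ≡ 1 (mod 8), (2/409) = +1.
Reached (1/409) = 1. Collecting the sign flips along the way, the symbol is +1.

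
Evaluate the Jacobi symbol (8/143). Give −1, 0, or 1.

1

Pull out 2^3: since 143 ≡ 7 (mod 8), (2/143) = +1, so (2/143)^3 = +1.
Reached (1/143) = 1. Collecting the sign flips along the way, the symbol is +1.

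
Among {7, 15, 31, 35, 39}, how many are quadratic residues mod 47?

1

(7/47) = +1 → QR.
(15/47) = -1 → non-residue.
(31/47) = -1 → non-residue.
(35/47) = -1 → non-residue.
(39/47) = -1 → non-residue.
Total quadratic residues among the 5: 1.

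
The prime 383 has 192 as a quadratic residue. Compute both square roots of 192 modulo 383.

Since 383 ≡ 3 (mod 4), a square root of 192 is 192^((383+1)/4) = 192^96 mod 383.
Repeated squaring: 192^2≡96, 192^4≡24, 192^8≡193, 192^16≡98, 192^32≡29, 192^64≡75 (mod 383).
192^96 = 192^(64+32) ≡ 260 (mod 383).
Check: 260² = 67600 ≡ 192 (mod 383). The two roots are 123 and 260.

123, 260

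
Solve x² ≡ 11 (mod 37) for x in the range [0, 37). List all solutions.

14, 23

37 ≡ 1 (mod 4), so we find a root by search.
Trying successive values, 14² = 196 ≡ 11 (mod 37). The other root is 37 − 14 = 23.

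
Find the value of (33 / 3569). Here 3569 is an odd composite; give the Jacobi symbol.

Reciprocity: 33 ≡ 1 and 3569 ≡ 1 (mod 4), so (33/3569) = +(3569/33).
Reduce top mod 33: now compute (5/33).
Reciprocity: 5 ≡ 1 and 33 ≡ 1 (mod 4), so (5/33) = +(33/5).
Reduce top mod 5: now compute (3/5).
Reciprocity: 3 ≡ 3 and 5 ≡ 1 (mod 4), so (3/5) = +(5/3).
Reduce top mod 3: now compute (2/3).
Pull out 2: since 3 ≡ 3 (mod 8), (2/3) = -1.
Reached (1/3) = 1. Collecting the sign flips along the way, the symbol is -1.

-1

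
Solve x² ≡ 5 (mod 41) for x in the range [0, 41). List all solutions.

13, 28

41 ≡ 1 (mod 4), so we find a root by search.
Trying successive values, 13² = 169 ≡ 5 (mod 41). The other root is 41 − 13 = 28.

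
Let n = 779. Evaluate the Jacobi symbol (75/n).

Reciprocity: 75 ≡ 3 and 779 ≡ 3 (mod 4), so (75/779) = −(779/75).
Reduce top mod 75: now compute (29/75).
Reciprocity: 29 ≡ 1 and 75 ≡ 3 (mod 4), so (29/75) = +(75/29).
Reduce top mod 29: now compute (17/29).
Reciprocity: 17 ≡ 1 and 29 ≡ 1 (mod 4), so (17/29) = +(29/17).
Reduce top mod 17: now compute (12/17).
Pull out 2^2: since 17 ≡ 1 (mod 8), (2/17) = +1, so (2/17)^2 = +1.
Reciprocity: 3 ≡ 3 and 17 ≡ 1 (mod 4), so (3/17) = +(17/3).
Reduce top mod 3: now compute (2/3).
Pull out 2: since 3 ≡ 3 (mod 8), (2/3) = -1.
Reached (1/3) = 1. Collecting the sign flips along the way, the symbol is +1.

1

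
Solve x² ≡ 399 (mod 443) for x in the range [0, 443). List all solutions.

117, 326

Since 443 ≡ 3 (mod 4), a square root of 399 is 399^((443+1)/4) = 399^111 mod 443.
Repeated squaring: 399^2≡164, 399^4≡316, 399^8≡181, 399^16≡422, 399^32≡441, 399^64≡4 (mod 443).
399^111 = 399^(64+32+8+4+2+1) ≡ 117 (mod 443).
Check: 117² = 13689 ≡ 399 (mod 443). The two roots are 117 and 326.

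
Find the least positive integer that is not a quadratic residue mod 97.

5

(2/97) = +1, so 2 is a residue.
(3/97) = +1, so 3 is a residue.
(4/97) = +1, so 4 is a residue.
(5/97) = −1, so 5 is the smallest positive non-residue mod 97.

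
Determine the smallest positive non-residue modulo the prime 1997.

2

(2/1997) = −1, so 2 is the smallest positive non-residue mod 1997.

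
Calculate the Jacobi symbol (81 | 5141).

Reciprocity: 81 ≡ 1 and 5141 ≡ 1 (mod 4), so (81/5141) = +(5141/81).
Reduce top mod 81: now compute (38/81).
Pull out 2: since 81 ≡ 1 (mod 8), (2/81) = +1.
Reciprocity: 19 ≡ 3 and 81 ≡ 1 (mod 4), so (19/81) = +(81/19).
Reduce top mod 19: now compute (5/19).
Reciprocity: 5 ≡ 1 and 19 ≡ 3 (mod 4), so (5/19) = +(19/5).
Reduce top mod 5: now compute (4/5).
Pull out 2^2: since 5 ≡ 5 (mod 8), (2/5) = -1, so (2/5)^2 = +1.
Reached (1/5) = 1. Collecting the sign flips along the way, the symbol is +1.

1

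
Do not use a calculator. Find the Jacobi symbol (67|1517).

-1

Reciprocity: 67 ≡ 3 and 1517 ≡ 1 (mod 4), so (67/1517) = +(1517/67).
Reduce top mod 67: now compute (43/67).
Reciprocity: 43 ≡ 3 and 67 ≡ 3 (mod 4), so (43/67) = −(67/43).
Reduce top mod 43: now compute (24/43).
Pull out 2^3: since 43 ≡ 3 (mod 8), (2/43) = -1, so (2/43)^3 = -1.
Reciprocity: 3 ≡ 3 and 43 ≡ 3 (mod 4), so (3/43) = −(43/3).
Reduce top mod 3: now compute (1/3).
Reached (1/3) = 1. Collecting the sign flips along the way, the symbol is -1.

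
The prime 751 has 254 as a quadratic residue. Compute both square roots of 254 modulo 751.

241, 510

Since 751 ≡ 3 (mod 4), a square root of 254 is 254^((751+1)/4) = 254^188 mod 751.
Repeated squaring: 254^2≡681, 254^4≡394, 254^8≡530, 254^16≡26, 254^32≡676, 254^64≡368, 254^128≡244 (mod 751).
254^188 = 254^(128+32+16+8+4) ≡ 510 (mod 751).
Check: 510² = 260100 ≡ 254 (mod 751). The two roots are 241 and 510.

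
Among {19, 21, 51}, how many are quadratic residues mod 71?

1

(19/71) = +1 → QR.
(21/71) = -1 → non-residue.
(51/71) = -1 → non-residue.
Total quadratic residues among the 3: 1.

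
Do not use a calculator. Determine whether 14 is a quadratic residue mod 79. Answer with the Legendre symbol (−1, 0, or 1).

-1

Pull out 2: since 79 ≡ 7 (mod 8), (2/79) = +1.
Reciprocity: 7 ≡ 3 and 79 ≡ 3 (mod 4), so (7/79) = −(79/7).
Reduce top mod 7: now compute (2/7).
Pull out 2: since 7 ≡ 7 (mod 8), (2/7) = +1.
Reached (1/7) = 1. Collecting the sign flips along the way, the symbol is -1.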